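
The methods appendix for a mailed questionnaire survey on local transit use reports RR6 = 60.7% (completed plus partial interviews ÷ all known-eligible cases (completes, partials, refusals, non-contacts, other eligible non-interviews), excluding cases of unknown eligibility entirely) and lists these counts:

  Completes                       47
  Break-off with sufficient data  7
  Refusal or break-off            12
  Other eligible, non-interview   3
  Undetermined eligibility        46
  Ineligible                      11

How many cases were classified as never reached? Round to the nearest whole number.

Numerator → 47 + 7 = 54
RR6 = 54 / D = 0.607
D = 54 / 0.607 = 89.0
Remaining denominator categories sum to 69
never reached = 89.0 − 69 ≈ 20

20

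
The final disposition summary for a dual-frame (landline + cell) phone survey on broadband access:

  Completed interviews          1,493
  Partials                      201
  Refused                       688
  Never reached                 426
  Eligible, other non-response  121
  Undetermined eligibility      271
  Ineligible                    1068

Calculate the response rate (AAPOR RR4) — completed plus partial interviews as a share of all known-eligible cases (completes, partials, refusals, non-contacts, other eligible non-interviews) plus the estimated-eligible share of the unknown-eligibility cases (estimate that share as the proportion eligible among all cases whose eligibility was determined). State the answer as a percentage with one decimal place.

Top = 1493 + 201 = 1694
Determined eligible = 1493 + 201 + 688 + 426 + 121 = 2929
e = 2929 / (2929 + 1068) = 2929 / 3997 = 0.7328
e × U = 0.7328 × 271 = 198.59
Denom = 2929 + 198.59 = 3127.59
RR4 = 1694 / 3127.59 = 0.5416

54.2%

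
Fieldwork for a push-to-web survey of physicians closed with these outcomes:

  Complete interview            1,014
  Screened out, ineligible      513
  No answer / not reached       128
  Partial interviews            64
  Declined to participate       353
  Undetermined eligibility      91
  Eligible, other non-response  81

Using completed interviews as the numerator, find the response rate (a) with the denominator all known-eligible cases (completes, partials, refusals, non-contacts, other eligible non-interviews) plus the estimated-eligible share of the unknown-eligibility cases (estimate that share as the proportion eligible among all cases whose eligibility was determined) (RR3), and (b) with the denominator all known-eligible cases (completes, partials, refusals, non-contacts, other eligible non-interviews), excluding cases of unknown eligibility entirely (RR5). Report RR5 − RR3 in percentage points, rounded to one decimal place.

2.5

Numerator → 1014
Eligible (known) → 1014 + 64 + 353 + 128 + 81 = 1640
e = 1640 / (1640 + 513) = 1640 / 2153 = 0.7617
e × U → 0.7617 × 91 = 69.31
Base → 1640 + 69.31 = 1709.31
RR3 = 1014 / 1709.31 = 0.5932
Base → 1014 + 64 + 353 + 128 + 81 = 1640
RR5 = 1014 / 1640 = 0.6183
Difference = 61.83 − 59.32 = 2.51 percentage points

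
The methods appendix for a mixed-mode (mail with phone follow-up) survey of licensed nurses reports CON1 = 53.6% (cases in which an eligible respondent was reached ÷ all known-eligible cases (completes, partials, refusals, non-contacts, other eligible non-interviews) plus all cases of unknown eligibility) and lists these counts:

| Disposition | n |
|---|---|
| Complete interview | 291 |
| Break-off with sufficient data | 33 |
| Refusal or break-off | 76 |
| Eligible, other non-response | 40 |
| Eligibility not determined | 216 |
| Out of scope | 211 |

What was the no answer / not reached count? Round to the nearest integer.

165

Num → 291 + 33 + 76 + 40 = 440
CON1 = 440 / D = 0.536
D = 440 / 0.536 = 820.9
Remaining denominator categories sum to 656
no answer / not reached = 820.9 − 656 ≈ 165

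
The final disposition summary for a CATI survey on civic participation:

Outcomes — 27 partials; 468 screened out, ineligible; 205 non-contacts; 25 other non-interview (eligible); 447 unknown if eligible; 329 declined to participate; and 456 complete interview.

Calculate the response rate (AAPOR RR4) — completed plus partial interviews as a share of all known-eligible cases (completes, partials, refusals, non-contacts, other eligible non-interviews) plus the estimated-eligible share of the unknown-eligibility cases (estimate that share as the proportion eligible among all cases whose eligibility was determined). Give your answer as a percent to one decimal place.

35.8%

Num → 456 + 27 = 483
Eligible (known) → 456 + 27 + 329 + 205 + 25 = 1042
e = 1042 / (1042 + 468) = 1042 / 1510 = 0.6901
e × U → 0.6901 × 447 = 308.47
Base → 1042 + 308.47 = 1350.47
RR4 = 483 / 1350.47 = 0.3577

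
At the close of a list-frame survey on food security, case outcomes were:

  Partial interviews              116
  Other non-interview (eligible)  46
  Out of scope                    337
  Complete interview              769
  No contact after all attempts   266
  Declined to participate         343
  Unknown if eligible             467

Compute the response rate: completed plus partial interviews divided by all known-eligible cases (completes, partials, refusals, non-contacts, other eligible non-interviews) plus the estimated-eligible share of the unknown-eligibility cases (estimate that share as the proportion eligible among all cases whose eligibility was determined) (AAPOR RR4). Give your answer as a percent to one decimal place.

Top → 769 + 116 = 885
Eligible (known) → 769 + 116 + 343 + 266 + 46 = 1540
e = 1540 / (1540 + 337) = 1540 / 1877 = 0.8205
e × U → 0.8205 × 467 = 383.17
Denom → 1540 + 383.17 = 1923.17
RR4 = 885 / 1923.17 = 0.4602

46.0%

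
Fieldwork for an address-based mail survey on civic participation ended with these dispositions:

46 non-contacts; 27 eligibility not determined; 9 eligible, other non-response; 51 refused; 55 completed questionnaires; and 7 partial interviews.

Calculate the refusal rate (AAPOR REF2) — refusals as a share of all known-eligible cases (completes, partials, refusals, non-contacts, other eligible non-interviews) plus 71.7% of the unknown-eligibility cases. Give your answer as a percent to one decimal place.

27.2%

Top → 51
Eligible (known) → 55 + 7 + 51 + 46 + 9 = 168
Eligible share of unknowns → 0.7170 × 27 = 19.36
Denom → 168 + 19.36 = 187.36
REF2 = 51 / 187.36 = 0.2722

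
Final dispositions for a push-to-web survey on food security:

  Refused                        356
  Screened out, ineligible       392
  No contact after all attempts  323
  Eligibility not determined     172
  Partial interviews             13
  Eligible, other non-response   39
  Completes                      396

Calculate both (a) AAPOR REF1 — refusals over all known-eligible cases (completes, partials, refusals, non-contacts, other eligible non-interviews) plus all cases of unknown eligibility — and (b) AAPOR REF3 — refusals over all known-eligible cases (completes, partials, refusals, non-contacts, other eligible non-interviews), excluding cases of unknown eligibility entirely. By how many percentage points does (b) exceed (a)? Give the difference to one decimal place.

Numerator: 356
Denom: 396 + 13 + 356 + 323 + 39 + 172 = 1299
REF1 = 356 / 1299 = 0.2741
Denom: 396 + 13 + 356 + 323 + 39 = 1127
REF3 = 356 / 1127 = 0.3159
Difference = 31.59 − 27.41 = 4.18 percentage points

4.2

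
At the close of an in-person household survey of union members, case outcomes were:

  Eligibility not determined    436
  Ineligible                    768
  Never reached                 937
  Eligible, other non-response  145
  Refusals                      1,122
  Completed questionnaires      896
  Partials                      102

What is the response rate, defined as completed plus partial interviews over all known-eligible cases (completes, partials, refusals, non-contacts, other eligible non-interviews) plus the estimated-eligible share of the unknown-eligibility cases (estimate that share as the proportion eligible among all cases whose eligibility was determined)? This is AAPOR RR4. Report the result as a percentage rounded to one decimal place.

28.1%

Numerator → 896 + 102 = 998
Eligible (known) → 896 + 102 + 1122 + 937 + 145 = 3202
e = 3202 / (3202 + 768) = 3202 / 3970 = 0.8065
e × U → 0.8065 × 436 = 351.63
Denom → 3202 + 351.63 = 3553.63
RR4 = 998 / 3553.63 = 0.2808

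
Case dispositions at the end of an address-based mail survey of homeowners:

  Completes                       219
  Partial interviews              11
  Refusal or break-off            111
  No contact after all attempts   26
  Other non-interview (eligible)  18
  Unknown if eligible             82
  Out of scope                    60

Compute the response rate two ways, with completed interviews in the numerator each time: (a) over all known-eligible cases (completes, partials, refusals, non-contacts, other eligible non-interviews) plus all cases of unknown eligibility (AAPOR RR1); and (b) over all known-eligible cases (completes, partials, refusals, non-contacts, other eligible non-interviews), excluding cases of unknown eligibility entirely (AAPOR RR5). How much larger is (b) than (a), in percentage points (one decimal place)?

10.0

Top = 219
Denominator = 219 + 11 + 111 + 26 + 18 + 82 = 467
RR1 = 219 / 467 = 0.4690
Denominator = 219 + 11 + 111 + 26 + 18 = 385
RR5 = 219 / 385 = 0.5688
Difference = 56.88 − 46.90 = 9.98 percentage points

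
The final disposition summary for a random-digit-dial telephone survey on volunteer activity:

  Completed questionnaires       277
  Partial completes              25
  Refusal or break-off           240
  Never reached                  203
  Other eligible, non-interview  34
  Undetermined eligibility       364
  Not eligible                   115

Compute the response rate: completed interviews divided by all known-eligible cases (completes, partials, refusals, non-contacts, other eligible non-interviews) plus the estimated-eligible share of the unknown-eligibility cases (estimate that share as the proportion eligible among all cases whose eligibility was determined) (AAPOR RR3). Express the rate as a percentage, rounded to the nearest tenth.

25.3%

Numerator: 277
Known eligible: 277 + 25 + 240 + 203 + 34 = 779
e = 779 / (779 + 115) = 779 / 894 = 0.8714
Eligible share of unknowns: 0.8714 × 364 = 317.19
Denom: 779 + 317.19 = 1096.19
RR3 = 277 / 1096.19 = 0.2527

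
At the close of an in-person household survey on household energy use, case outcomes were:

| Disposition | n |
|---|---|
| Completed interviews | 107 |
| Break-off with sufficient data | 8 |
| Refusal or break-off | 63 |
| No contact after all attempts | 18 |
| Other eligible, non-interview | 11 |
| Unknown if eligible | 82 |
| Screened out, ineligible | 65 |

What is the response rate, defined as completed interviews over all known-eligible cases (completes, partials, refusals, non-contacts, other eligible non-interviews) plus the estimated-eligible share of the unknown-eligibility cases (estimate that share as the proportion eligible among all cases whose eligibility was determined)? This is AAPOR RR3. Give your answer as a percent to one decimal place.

39.7%

Num = 107
Determined eligible = 107 + 8 + 63 + 18 + 11 = 207
e = 207 / (207 + 65) = 207 / 272 = 0.7610
Eligible share of unknowns = 0.7610 × 82 = 62.40
Denom = 207 + 62.40 = 269.40
RR3 = 107 / 269.40 = 0.3972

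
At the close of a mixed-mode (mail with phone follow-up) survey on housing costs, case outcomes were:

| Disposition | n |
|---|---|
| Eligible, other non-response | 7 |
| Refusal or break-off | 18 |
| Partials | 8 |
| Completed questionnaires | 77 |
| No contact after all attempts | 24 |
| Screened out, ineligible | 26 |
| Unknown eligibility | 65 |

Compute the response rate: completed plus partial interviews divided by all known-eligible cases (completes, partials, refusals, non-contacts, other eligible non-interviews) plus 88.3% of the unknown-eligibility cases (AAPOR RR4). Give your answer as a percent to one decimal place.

Numerator → 77 + 8 = 85
Eligible (known) → 77 + 8 + 18 + 24 + 7 = 134
e × U → 0.8830 × 65 = 57.40
Denominator → 134 + 57.40 = 191.40
RR4 = 85 / 191.40 = 0.4441

44.4%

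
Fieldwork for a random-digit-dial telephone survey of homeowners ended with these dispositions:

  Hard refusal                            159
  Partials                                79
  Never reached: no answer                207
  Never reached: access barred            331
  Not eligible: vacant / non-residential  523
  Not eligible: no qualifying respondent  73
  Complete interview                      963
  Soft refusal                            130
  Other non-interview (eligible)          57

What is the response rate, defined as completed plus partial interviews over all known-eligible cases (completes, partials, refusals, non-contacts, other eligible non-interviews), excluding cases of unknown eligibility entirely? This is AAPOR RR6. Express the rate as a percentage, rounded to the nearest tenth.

Declined to participate = 159 + 130 = 289
No contact after all attempts = 207 + 331 = 538
Not eligible = 73 + 523 = 596
Top = 963 + 79 = 1042
Denominator = 963 + 79 + 289 + 538 + 57 = 1926
RR6 = 1042 / 1926 = 0.5410

54.1%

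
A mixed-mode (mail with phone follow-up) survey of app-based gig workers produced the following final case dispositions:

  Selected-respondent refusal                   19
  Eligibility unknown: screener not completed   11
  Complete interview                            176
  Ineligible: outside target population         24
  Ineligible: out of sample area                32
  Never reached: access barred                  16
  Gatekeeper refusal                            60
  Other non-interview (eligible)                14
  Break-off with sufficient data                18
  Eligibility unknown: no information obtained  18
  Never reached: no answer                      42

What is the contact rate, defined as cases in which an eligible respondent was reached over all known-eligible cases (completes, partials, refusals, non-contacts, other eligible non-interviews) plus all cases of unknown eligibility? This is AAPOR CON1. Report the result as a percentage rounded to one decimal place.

Refusal or break-off = 60 + 19 = 79
No contact after all attempts = 42 + 16 = 58
Eligibility not determined = 11 + 18 = 29
Not eligible = 24 + 32 = 56
Top: 176 + 18 + 79 + 14 = 287
Denom: 176 + 18 + 79 + 58 + 14 + 29 = 374
CON1 = 287 / 374 = 0.7674

76.7%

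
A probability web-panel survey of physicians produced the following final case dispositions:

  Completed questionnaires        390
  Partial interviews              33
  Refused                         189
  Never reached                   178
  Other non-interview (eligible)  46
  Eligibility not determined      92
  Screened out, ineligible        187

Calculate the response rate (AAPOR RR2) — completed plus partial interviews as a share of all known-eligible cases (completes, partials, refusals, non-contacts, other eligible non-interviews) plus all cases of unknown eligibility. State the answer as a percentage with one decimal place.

Numerator = 390 + 33 = 423
Base = 390 + 33 + 189 + 178 + 46 + 92 = 928
RR2 = 423 / 928 = 0.4558

45.6%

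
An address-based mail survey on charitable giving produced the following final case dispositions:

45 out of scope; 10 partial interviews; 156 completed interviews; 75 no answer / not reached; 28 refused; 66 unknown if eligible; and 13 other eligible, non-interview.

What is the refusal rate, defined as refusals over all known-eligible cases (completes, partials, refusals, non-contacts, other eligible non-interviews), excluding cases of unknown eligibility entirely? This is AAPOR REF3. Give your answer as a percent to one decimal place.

Numerator: 28
Denom: 156 + 10 + 28 + 75 + 13 = 282
REF3 = 28 / 282 = 0.0993

9.9%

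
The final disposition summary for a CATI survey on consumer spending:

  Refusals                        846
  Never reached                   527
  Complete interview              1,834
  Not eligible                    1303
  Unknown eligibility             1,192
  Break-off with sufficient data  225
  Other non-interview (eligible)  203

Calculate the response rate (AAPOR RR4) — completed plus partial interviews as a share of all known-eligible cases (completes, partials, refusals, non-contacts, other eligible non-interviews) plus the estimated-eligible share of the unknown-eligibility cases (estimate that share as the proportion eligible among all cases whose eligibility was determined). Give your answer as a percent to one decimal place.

Num: 1834 + 225 = 2059
Known eligible: 1834 + 225 + 846 + 527 + 203 = 3635
e = 3635 / (3635 + 1303) = 3635 / 4938 = 0.7361
Eligible share of unknowns: 0.7361 × 1192 = 877.43
Denominator: 3635 + 877.43 = 4512.43
RR4 = 2059 / 4512.43 = 0.4563

45.6%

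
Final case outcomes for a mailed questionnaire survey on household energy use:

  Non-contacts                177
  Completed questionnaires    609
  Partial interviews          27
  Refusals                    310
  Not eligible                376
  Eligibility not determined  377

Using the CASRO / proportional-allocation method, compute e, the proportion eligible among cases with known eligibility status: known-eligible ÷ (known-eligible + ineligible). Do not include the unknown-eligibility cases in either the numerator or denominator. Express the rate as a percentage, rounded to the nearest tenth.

74.9%

Known eligible: 609 + 27 + 310 + 177 = 1123
e = 1123 / (1123 + 376) = 1123 / 1499 = 0.7492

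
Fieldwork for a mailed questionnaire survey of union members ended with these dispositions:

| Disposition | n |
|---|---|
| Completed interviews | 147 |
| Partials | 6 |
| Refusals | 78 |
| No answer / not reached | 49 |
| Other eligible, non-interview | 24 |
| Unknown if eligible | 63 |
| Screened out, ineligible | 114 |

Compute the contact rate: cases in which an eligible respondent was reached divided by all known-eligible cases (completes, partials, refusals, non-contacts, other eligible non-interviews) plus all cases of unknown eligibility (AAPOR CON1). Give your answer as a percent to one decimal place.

Num = 147 + 6 + 78 + 24 = 255
Base = 147 + 6 + 78 + 49 + 24 + 63 = 367
CON1 = 255 / 367 = 0.6948

69.5%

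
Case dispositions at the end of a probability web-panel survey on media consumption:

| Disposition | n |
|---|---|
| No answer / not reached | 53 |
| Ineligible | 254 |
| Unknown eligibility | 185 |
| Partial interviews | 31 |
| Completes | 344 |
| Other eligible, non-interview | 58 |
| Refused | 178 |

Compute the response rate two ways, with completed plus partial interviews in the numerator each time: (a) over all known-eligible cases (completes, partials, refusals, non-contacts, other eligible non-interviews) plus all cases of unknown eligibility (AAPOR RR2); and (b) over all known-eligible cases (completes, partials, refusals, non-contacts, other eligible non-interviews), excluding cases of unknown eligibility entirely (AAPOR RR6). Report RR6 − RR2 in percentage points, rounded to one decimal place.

12.3

Top: 344 + 31 = 375
Denom: 344 + 31 + 178 + 53 + 58 + 185 = 849
RR2 = 375 / 849 = 0.4417
Denom: 344 + 31 + 178 + 53 + 58 = 664
RR6 = 375 / 664 = 0.5648
Difference = 56.48 − 44.17 = 12.31 percentage points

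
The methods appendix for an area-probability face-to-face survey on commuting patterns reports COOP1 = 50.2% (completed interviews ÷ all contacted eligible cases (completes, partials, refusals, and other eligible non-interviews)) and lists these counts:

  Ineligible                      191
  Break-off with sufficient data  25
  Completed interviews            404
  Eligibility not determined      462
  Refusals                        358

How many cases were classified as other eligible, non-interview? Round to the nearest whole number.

18

COOP1 = 404 / D = 0.502
D = 404 / 0.502 = 804.8
Other denominator terms total 787
other eligible, non-interview = 804.8 − 787 ≈ 18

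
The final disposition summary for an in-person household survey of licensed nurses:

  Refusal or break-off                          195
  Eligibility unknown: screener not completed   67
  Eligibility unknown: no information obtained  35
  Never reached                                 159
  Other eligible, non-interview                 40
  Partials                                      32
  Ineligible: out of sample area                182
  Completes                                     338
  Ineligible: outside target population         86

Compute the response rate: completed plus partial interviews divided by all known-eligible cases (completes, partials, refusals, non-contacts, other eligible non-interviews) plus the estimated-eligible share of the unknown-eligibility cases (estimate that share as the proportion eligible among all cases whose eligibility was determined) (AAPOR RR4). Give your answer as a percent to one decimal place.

Eligibility not determined = 67 + 35 = 102
Out of scope = 86 + 182 = 268
Num: 338 + 32 = 370
Determined eligible: 338 + 32 + 195 + 159 + 40 = 764
e = 764 / (764 + 268) = 764 / 1032 = 0.7403
Estimated eligible among unknowns: 0.7403 × 102 = 75.51
Base: 764 + 75.51 = 839.51
RR4 = 370 / 839.51 = 0.4407

44.1%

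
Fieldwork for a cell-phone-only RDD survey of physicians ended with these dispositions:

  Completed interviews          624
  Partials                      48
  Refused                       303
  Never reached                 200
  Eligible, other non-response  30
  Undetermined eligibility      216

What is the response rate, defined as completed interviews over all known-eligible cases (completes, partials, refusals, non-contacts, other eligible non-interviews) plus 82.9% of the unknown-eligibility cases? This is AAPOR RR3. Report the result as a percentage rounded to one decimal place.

45.1%

Numerator → 624
Eligible (known) → 624 + 48 + 303 + 200 + 30 = 1205
Estimated eligible among unknowns → 0.8290 × 216 = 179.06
Denominator → 1205 + 179.06 = 1384.06
RR3 = 624 / 1384.06 = 0.4508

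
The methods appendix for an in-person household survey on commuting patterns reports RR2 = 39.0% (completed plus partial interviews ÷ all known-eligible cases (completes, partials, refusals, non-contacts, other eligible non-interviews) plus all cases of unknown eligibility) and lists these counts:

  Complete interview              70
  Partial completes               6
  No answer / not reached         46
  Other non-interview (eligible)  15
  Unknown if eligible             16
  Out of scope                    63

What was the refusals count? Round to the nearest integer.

42

Numerator: 70 + 6 = 76
RR2 = 76 / D = 0.390
D = 76 / 0.390 = 194.9
Other denominator terms total 153
refusals = 194.9 − 153 ≈ 42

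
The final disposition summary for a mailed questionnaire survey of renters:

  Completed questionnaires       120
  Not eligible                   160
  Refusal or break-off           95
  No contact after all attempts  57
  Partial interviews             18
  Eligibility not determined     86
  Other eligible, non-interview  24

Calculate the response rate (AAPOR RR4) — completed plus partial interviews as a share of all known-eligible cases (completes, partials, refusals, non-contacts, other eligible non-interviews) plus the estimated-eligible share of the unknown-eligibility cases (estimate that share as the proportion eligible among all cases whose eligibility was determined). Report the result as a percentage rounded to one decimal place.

37.2%

Numerator = 120 + 18 = 138
Eligible (known) = 120 + 18 + 95 + 57 + 24 = 314
e = 314 / (314 + 160) = 314 / 474 = 0.6624
Eligible share of unknowns = 0.6624 × 86 = 56.97
Base = 314 + 56.97 = 370.97
RR4 = 138 / 370.97 = 0.3720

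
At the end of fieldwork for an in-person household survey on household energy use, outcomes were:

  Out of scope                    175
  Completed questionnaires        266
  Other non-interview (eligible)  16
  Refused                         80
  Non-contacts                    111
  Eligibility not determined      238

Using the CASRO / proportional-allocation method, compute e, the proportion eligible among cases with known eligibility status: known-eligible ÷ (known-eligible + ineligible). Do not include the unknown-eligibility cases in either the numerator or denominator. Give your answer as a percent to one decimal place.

73.0%

Known eligible: 266 + 80 + 111 + 16 = 473
e = 473 / (473 + 175) = 473 / 648 = 0.7299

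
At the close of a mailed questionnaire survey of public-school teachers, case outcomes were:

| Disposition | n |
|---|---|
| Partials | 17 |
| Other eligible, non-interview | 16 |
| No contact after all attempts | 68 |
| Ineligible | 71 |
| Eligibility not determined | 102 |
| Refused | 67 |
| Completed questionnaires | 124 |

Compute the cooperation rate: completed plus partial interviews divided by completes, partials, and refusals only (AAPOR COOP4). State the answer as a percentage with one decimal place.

Numerator → 124 + 17 = 141
Base → 124 + 17 + 67 = 208
COOP4 = 141 / 208 = 0.6779

67.8%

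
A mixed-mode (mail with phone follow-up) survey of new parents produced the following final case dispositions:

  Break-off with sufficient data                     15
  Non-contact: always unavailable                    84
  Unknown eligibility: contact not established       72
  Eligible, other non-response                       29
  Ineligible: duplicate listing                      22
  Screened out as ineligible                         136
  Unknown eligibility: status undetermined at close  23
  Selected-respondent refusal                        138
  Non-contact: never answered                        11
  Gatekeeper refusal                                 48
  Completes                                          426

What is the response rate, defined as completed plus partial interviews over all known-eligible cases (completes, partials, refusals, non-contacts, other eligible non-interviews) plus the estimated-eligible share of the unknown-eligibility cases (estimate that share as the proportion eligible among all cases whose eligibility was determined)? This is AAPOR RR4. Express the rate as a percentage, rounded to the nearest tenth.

Refusals = 48 + 138 = 186
Non-contacts = 11 + 84 = 95
Undetermined eligibility = 72 + 23 = 95
Screened out, ineligible = 136 + 22 = 158
Numerator: 426 + 15 = 441
Known eligible: 426 + 15 + 186 + 95 + 29 = 751
e = 751 / (751 + 158) = 751 / 909 = 0.8262
e × U: 0.8262 × 95 = 78.49
Base: 751 + 78.49 = 829.49
RR4 = 441 / 829.49 = 0.5317

53.2%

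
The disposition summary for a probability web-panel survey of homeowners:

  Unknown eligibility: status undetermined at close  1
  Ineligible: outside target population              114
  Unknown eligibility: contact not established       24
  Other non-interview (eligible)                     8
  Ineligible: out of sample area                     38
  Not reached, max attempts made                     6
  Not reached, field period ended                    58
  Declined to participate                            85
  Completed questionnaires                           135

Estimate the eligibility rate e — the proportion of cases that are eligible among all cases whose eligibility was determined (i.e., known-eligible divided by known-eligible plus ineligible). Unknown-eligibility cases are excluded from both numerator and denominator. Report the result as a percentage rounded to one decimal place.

65.8%

Non-contacts = 58 + 6 = 64
Undetermined eligibility = 24 + 1 = 25
Not eligible = 114 + 38 = 152
Known eligible = 135 + 85 + 64 + 8 = 292
e = 292 / (292 + 152) = 292 / 444 = 0.6577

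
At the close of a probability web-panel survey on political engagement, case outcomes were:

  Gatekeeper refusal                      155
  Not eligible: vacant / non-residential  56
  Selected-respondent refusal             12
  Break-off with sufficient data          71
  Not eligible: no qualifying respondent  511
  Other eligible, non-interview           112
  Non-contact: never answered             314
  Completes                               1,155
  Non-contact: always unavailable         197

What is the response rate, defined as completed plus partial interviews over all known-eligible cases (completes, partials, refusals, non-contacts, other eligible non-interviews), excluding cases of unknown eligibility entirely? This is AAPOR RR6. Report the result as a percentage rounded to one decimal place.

Declined to participate = 155 + 12 = 167
Non-contacts = 314 + 197 = 511
Out of scope = 511 + 56 = 567
Top → 1155 + 71 = 1226
Denominator → 1155 + 71 + 167 + 511 + 112 = 2016
RR6 = 1226 / 2016 = 0.6081

60.8%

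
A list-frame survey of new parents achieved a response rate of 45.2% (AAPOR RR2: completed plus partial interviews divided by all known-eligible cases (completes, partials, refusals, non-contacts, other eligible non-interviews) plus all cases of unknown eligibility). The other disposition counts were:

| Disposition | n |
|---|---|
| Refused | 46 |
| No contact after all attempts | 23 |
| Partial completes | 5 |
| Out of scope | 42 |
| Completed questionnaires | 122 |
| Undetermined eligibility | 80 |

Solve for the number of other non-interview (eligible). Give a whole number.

5

Top = 122 + 5 = 127
RR2 = 127 / D = 0.452
D = 127 / 0.452 = 281.0
Remaining denominator categories sum to 276
other non-interview (eligible) = 281.0 − 276 ≈ 5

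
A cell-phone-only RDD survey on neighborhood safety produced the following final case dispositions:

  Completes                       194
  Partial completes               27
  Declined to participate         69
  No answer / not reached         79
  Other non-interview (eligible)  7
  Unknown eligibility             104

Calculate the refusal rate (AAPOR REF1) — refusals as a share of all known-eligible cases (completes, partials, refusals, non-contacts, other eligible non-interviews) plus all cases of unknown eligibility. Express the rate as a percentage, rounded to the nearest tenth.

Top: 69
Base: 194 + 27 + 69 + 79 + 7 + 104 = 480
REF1 = 69 / 480 = 0.1437

14.4%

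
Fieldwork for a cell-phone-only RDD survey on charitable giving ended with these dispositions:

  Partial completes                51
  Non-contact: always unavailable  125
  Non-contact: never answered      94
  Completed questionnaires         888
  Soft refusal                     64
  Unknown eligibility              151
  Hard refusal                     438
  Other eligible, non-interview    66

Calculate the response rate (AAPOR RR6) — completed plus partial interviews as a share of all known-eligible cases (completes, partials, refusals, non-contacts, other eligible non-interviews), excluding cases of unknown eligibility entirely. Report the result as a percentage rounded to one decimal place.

54.4%

Refused = 438 + 64 = 502
Non-contacts = 94 + 125 = 219
Top → 888 + 51 = 939
Denominator → 888 + 51 + 502 + 219 + 66 = 1726
RR6 = 939 / 1726 = 0.5440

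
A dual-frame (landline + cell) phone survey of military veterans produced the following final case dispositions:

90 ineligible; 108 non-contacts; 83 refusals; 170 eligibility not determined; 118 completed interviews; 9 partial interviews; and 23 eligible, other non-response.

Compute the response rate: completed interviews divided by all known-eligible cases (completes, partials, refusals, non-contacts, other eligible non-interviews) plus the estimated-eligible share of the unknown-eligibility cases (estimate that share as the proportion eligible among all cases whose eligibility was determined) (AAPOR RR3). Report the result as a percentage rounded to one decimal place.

24.8%

Num = 118
Eligible (known) = 118 + 9 + 83 + 108 + 23 = 341
e = 341 / (341 + 90) = 341 / 431 = 0.7912
Estimated eligible among unknowns = 0.7912 × 170 = 134.50
Base = 341 + 134.50 = 475.50
RR3 = 118 / 475.50 = 0.2482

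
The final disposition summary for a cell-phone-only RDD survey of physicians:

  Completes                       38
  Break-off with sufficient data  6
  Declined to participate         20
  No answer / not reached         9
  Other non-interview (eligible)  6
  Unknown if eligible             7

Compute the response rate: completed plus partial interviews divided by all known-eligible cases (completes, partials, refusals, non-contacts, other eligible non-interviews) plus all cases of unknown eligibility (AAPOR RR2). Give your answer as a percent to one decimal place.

Num: 38 + 6 = 44
Denominator: 38 + 6 + 20 + 9 + 6 + 7 = 86
RR2 = 44 / 86 = 0.5116

51.2%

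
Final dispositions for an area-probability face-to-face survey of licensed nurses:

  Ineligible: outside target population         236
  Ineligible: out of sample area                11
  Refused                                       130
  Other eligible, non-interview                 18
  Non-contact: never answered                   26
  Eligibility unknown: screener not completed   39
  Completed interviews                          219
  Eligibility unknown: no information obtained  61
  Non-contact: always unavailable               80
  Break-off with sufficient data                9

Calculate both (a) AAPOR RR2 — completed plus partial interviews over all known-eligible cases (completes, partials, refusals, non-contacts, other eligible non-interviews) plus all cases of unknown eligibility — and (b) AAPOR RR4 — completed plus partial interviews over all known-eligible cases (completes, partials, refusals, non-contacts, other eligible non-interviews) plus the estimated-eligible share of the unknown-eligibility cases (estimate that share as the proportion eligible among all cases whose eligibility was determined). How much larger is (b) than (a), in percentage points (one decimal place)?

Non-contacts = 26 + 80 = 106
Undetermined eligibility = 39 + 61 = 100
Screened out, ineligible = 236 + 11 = 247
Num = 219 + 9 = 228
Denom = 219 + 9 + 130 + 106 + 18 + 100 = 582
RR2 = 228 / 582 = 0.3918
Known eligible = 219 + 9 + 130 + 106 + 18 = 482
e = 482 / (482 + 247) = 482 / 729 = 0.6612
e × U = 0.6612 × 100 = 66.12
Denom = 482 + 66.12 = 548.12
RR4 = 228 / 548.12 = 0.4160
Difference = 41.60 − 39.18 = 2.42 percentage points

2.4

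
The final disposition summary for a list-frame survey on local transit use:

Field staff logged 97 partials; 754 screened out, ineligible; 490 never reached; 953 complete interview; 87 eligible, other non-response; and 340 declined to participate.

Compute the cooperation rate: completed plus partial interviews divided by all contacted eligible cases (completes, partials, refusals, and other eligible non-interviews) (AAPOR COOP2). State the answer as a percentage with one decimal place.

Numerator = 953 + 97 = 1050
Denominator = 953 + 97 + 340 + 87 = 1477
COOP2 = 1050 / 1477 = 0.7109

71.1%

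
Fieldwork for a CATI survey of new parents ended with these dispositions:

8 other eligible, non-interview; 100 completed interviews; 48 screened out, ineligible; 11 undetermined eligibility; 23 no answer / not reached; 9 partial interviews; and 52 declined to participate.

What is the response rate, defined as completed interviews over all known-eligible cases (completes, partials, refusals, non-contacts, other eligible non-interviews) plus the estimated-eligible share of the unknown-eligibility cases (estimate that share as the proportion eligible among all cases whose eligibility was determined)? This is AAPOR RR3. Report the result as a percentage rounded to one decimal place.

Numerator → 100
Determined eligible → 100 + 9 + 52 + 23 + 8 = 192
e = 192 / (192 + 48) = 192 / 240 = 0.8000
Estimated eligible among unknowns → 0.8000 × 11 = 8.80
Denom → 192 + 8.80 = 200.80
RR3 = 100 / 200.80 = 0.4980

49.8%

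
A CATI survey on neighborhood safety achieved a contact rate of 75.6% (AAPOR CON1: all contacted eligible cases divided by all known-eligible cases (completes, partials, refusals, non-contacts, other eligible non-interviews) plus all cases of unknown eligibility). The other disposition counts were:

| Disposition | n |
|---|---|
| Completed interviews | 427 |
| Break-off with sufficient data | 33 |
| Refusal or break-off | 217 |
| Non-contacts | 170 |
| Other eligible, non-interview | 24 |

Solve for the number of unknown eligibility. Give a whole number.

56

Numerator = 427 + 33 + 217 + 24 = 701
CON1 = 701 / D = 0.756
D = 701 / 0.756 = 927.2
Remaining denominator categories sum to 871
unknown eligibility = 927.2 − 871 ≈ 56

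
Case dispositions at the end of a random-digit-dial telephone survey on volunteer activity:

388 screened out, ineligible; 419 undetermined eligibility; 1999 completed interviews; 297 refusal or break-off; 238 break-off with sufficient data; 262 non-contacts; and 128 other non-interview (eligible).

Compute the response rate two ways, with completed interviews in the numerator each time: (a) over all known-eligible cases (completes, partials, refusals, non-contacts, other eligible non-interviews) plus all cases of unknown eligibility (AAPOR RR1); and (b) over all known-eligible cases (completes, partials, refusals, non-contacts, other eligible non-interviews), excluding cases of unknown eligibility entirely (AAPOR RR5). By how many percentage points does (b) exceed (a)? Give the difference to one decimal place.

8.6

Num → 1999
Base → 1999 + 238 + 297 + 262 + 128 + 419 = 3343
RR1 = 1999 / 3343 = 0.5980
Base → 1999 + 238 + 297 + 262 + 128 = 2924
RR5 = 1999 / 2924 = 0.6837
Difference = 68.37 − 59.80 = 8.57 percentage points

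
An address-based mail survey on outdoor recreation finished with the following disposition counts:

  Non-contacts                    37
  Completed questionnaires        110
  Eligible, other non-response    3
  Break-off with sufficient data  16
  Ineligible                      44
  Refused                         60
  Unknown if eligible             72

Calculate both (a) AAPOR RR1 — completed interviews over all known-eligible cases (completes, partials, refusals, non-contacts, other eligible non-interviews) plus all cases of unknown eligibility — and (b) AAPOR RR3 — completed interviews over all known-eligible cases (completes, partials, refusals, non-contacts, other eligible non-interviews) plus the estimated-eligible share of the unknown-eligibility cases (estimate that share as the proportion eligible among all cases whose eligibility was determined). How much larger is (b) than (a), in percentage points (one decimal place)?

Num = 110
Base = 110 + 16 + 60 + 37 + 3 + 72 = 298
RR1 = 110 / 298 = 0.3691
Eligible (known) = 110 + 16 + 60 + 37 + 3 = 226
e = 226 / (226 + 44) = 226 / 270 = 0.8370
e × U = 0.8370 × 72 = 60.26
Base = 226 + 60.26 = 286.26
RR3 = 110 / 286.26 = 0.3843
Difference = 38.43 − 36.91 = 1.52 percentage points

1.5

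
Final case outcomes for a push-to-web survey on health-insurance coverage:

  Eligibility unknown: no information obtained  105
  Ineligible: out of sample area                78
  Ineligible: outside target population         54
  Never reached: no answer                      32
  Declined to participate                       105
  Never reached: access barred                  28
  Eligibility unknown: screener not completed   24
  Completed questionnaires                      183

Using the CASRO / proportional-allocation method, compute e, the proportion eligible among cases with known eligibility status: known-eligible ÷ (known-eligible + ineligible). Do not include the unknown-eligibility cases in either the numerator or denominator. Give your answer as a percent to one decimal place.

72.5%

Non-contacts = 32 + 28 = 60
Eligibility not determined = 24 + 105 = 129
Ineligible = 54 + 78 = 132
Known eligible: 183 + 105 + 60 = 348
e = 348 / (348 + 132) = 348 / 480 = 0.7250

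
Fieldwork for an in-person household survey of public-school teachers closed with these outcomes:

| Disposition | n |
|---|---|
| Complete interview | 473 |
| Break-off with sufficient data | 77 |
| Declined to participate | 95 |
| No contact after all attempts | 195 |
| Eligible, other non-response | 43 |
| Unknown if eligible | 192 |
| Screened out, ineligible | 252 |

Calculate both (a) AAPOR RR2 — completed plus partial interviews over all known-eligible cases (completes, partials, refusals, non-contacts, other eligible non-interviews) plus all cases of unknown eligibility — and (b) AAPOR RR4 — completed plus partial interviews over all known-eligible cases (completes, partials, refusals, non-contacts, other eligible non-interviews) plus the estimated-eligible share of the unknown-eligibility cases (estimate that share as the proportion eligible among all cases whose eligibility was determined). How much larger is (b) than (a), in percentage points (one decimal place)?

Num → 473 + 77 = 550
Denom → 473 + 77 + 95 + 195 + 43 + 192 = 1075
RR2 = 550 / 1075 = 0.5116
Determined eligible → 473 + 77 + 95 + 195 + 43 = 883
e = 883 / (883 + 252) = 883 / 1135 = 0.7780
e × U → 0.7780 × 192 = 149.38
Denom → 883 + 149.38 = 1032.38
RR4 = 550 / 1032.38 = 0.5327
Difference = 53.27 − 51.16 = 2.11 percentage points

2.1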